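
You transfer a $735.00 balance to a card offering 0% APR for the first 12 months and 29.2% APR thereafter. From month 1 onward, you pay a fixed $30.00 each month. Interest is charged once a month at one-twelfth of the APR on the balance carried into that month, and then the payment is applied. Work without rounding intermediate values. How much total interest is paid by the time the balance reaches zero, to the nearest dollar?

$78

Promo months 1–12 at r₀ = 0%/12 = 0; months 13+ at r₁ = 29.2%/12 = 0.0243333.
After month 12 (no interest yet): B = $735.00 − 12·$30.00 = $375.00.
Then at r₁ with $30.00/mo: n₂ = −ln(1 − r₁·B/P)/ln(1+r₁) ≈ 15.08 → 16 more payments.
Total paid = 27·$30.00 + $2.54 = $812.54; interest = $812.54 − $735.00 = $77.54.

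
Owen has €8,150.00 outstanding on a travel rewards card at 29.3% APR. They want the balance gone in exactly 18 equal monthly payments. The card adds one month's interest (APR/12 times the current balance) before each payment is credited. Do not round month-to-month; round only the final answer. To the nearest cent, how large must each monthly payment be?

€564.96

Monthly rate r = 29.3%/12 = 2.44167% = 0.0244167.
Level-payment amortization: P = B₀·r / (1 − (1+r)^(−n)) = 8150.00·0.0244167 / (1 − 1.02442^(−18)).
Denominator 1 − (1+r)^(−18) = 0.352230404.
P = 198.996 / 0.352230404 ≈ 564.96.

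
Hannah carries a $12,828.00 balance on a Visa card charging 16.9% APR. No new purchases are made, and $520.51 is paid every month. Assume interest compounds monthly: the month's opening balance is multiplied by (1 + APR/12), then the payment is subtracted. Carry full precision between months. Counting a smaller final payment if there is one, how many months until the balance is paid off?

Monthly rate r = 16.9%/12 = 1.40833% = 0.0140833.
Recurrence: B ← B·(1+r) − $520.51.
Month 1: interest $180.66; balance after payment $12,488.15.
Month 2: interest $175.87; balance after payment $12,143.52.
Closed form: n = −ln(1 − rB₀/P)/ln(1+r) = −ln(0.65292)/ln(1.01408) ≈ 30.483, so the balance reaches zero during payment 31.

31 payments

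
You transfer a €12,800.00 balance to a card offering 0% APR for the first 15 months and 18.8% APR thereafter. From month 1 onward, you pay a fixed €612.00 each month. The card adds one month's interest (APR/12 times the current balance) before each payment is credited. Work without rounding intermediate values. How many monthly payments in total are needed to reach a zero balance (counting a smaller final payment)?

22 payments

Promo months 1–15 at r₀ = 0%/12 = 0; months 16+ at r₁ = 18.8%/12 = 0.0156667.
After month 15 (no interest yet): B = €12,800.00 − 15·€612.00 = €3,620.00.
Then at r₁ with €612.00/mo: n₂ = −ln(1 − r₁·B/P)/ln(1+r₁) ≈ 6.26 → 7 more payments.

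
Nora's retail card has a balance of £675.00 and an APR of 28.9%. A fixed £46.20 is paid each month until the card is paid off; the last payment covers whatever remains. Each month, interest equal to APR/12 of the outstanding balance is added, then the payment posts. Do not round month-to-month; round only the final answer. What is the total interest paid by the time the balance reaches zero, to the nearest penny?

£166.98

Monthly rate r = 28.9%/12 = 2.40833% = 0.0240833.
Payoff takes n = ⌈−ln(1 − rB₀/P)/ln(1+r)⌉ = ⌈18.223⌉ = 19 payments; the last is £10.38.
Total paid = 18·£46.20 + £10.38 = £841.98.
Total interest = total paid − principal = £841.98 − £675.00 = £166.98.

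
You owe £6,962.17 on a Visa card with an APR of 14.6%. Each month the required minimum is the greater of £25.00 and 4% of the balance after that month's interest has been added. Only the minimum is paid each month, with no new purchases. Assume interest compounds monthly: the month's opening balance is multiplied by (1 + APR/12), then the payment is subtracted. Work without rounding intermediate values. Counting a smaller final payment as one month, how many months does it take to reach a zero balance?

114 months

Monthly rate r = 14.6%/12 = 1.21667% = 0.0121667.
While 4% of the post-interest balance exceeds £25.00, each month B ← (B·(1+r))·(1 − 0.04), i.e. B shrinks by the factor (1+r)·0.96 = 0.97168.
This holds for months 1–85. Entering month 86 the balance is £605.65; 4% of the post-interest balance is now below £25.00, so the flat £25.00 minimum applies from here.
From month 86 a fixed £25.00 at rate r clears £605.65 in 29 more payments. Total: 85 + 29 = 114 months.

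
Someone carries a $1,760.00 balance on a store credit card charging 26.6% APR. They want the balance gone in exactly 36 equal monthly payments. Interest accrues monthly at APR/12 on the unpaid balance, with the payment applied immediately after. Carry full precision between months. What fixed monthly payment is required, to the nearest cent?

Monthly rate r = 26.6%/12 = 2.21667% = 0.0221667.
Level-payment amortization: P = B₀·r / (1 − (1+r)^(−n)) = 1760.00·0.0221667 / (1 − 1.02217^(−36)).
Denominator 1 − (1+r)^(−36) = 0.545830166.
P = 39.0133 / 0.545830166 ≈ 71.48.

$71.48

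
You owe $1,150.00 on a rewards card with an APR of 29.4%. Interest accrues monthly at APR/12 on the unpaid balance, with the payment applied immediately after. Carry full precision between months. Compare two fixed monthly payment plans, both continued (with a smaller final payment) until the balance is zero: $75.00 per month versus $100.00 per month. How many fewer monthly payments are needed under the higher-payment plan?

Monthly rate r = 29.4%/12 = 2.45% = 0.0245.
At $75.00/mo: n = ⌈−ln(1 − rB₀/P)/ln(1+r)⌉ = 20 payments (last $34.87); total interest = total paid − $1,150.00 = $309.87.
At $100.00/mo: 14 payments (last $67.51); total interest $217.51.
Payments saved = 20 − 14 = 6.

6 fewer payments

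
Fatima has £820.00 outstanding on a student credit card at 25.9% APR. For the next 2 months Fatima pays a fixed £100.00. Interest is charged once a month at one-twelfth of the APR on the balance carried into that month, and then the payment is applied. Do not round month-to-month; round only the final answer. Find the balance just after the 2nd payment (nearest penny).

£653.62

Monthly rate r = 25.9%/12 = 2.15833% = 0.0215833.
Each month: B ← B·(1+r) − £100.00.
Month 1: interest £17.70; balance after payment £737.70.
Month 2: interest £15.92; balance after payment £653.62.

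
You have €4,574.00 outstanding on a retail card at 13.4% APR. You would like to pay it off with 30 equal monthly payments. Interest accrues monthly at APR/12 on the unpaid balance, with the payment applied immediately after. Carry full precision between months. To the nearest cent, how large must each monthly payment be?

Monthly rate r = 13.4%/12 = 1.11667% = 0.0111667.
Level-payment amortization: P = B₀·r / (1 − (1+r)^(−n)) = 4574.00·0.0111667 / (1 − 1.01117^(−30)).
Denominator 1 − (1+r)^(−30) = 0.283332578.
P = 51.0763 / 0.283332578 ≈ 180.27.

€180.27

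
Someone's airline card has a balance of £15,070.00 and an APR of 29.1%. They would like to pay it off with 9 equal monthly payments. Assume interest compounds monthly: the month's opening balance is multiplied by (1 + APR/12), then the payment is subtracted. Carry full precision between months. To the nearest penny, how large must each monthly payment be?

Monthly rate r = 29.1%/12 = 2.425% = 0.02425.
Level-payment amortization: P = B₀·r / (1 − (1+r)^(−n)) = 15070.00·0.02425 / (1 − 1.02425^(−9)).
Denominator 1 − (1+r)^(−9) = 0.193979205.
P = 365.447 / 0.193979205 ≈ 1883.95.

£1,883.95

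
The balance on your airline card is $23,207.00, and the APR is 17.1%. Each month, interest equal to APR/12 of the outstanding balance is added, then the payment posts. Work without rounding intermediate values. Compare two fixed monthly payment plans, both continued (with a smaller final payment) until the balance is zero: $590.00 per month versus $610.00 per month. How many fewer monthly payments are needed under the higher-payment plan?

3 fewer payments

Monthly rate r = 17.1%/12 = 1.425% = 0.01425.
At $590.00/mo: n = ⌈−ln(1 − rB₀/P)/ln(1+r)⌉ = 59 payments (last $61.66); total interest = total paid − $23,207.00 = $11,074.66.
At $610.00/mo: 56 payments (last $128.04); total interest $10,471.04.
Payments saved = 59 − 56 = 3.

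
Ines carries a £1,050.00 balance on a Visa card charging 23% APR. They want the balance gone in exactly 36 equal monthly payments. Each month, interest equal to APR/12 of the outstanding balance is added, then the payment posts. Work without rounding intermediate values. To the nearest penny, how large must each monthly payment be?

Monthly rate r = 23%/12 = 1.91667% = 0.0191667.
Level-payment amortization: P = B₀·r / (1 − (1+r)^(−n)) = 1050.00·0.0191667 / (1 − 1.01917^(−36)).
Denominator 1 − (1+r)^(−36) = 0.495138324.
P = 20.125 / 0.495138324 ≈ 40.65.

£40.65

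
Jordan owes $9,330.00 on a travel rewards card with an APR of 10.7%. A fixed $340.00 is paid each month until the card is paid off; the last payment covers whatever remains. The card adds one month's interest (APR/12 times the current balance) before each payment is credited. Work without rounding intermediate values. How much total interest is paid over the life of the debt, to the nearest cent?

Monthly rate r = 10.7%/12 = 0.891667% = 0.00891667.
Payoff takes n = ⌈−ln(1 − rB₀/P)/ln(1+r)⌉ = ⌈31.611⌉ = 32 payments; the last is $208.23.
Total paid = 31·$340.00 + $208.23 = $10,748.23.
Total interest = total paid − principal = $10,748.23 − $9,330.00 = $1,418.23.

$1,418.23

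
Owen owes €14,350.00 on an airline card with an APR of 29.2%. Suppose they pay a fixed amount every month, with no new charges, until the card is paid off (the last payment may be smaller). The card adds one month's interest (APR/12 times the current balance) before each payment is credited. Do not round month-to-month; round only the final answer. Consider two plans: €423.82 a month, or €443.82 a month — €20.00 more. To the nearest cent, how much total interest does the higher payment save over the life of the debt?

Monthly rate r = 29.2%/12 = 2.43333% = 0.0243333.
At €423.82/mo: n = ⌈−ln(1 − rB₀/P)/ln(1+r)⌉ = 73 payments (last €100.58); total interest = total paid − €14,350.00 = €16,265.62.
At €443.82/mo: 65 payments (last €124.51); total interest €14,178.99.
Interest saved = €16,265.62 − €14,178.99 = €2,086.63.

€2,086.63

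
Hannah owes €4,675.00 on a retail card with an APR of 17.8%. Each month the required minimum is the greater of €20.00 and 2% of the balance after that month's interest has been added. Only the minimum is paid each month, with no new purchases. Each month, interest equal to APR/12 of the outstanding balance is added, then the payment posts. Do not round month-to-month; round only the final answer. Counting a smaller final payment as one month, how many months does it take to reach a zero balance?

374 months

Monthly rate r = 17.8%/12 = 1.48333% = 0.0148333.
While 2% of the post-interest balance exceeds €20.00, each month B ← (B·(1+r))·(1 − 0.02), i.e. B shrinks by the factor (1+r)·0.98 = 0.99454.
This holds for months 1–285. Entering month 286 the balance is €981.09; 2% of the post-interest balance is now below €20.00, so the flat €20.00 minimum applies from here.
From month 286 a fixed €20.00 at rate r clears €981.09 in 89 more payments. Total: 285 + 89 = 374 months.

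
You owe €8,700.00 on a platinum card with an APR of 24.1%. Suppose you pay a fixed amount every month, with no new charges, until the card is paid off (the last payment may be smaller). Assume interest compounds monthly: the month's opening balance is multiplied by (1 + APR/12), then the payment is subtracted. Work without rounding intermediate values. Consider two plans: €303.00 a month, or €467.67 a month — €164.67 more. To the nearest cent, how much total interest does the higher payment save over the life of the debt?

€2,095.49

Monthly rate r = 24.1%/12 = 2.00833% = 0.0200833.
At €303.00/mo: n = ⌈−ln(1 − rB₀/P)/ln(1+r)⌉ = 44 payments (last €69.57); total interest = total paid − €8,700.00 = €4,398.57.
At €467.67/mo: 24 payments (last €246.67); total interest €2,303.08.
Interest saved = €4,398.57 − €2,303.08 = €2,095.49.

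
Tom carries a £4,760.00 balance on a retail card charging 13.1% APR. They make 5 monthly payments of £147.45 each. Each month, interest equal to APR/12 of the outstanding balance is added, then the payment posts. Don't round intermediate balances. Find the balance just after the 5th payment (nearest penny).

£4,272.03

Monthly rate r = 13.1%/12 = 1.09167% = 0.0109167.
Each month: B ← B·(1+r) − £147.45.
Month 1: interest £51.96; balance after payment £4,664.51.
Month 2: interest £50.92; balance after payment £4,567.98.
Month 3: interest £49.87; balance after payment £4,470.40.
Month 4: interest £48.80; balance after payment £4,371.75.
Month 5: interest £47.72; balance after payment £4,272.03.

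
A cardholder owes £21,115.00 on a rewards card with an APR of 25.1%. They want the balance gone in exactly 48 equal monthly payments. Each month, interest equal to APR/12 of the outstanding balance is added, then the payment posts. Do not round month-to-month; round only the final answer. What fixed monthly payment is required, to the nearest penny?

£701.29

Monthly rate r = 25.1%/12 = 2.09167% = 0.0209167.
Level-payment amortization: P = B₀·r / (1 − (1+r)^(−n)) = 21115.00·0.0209167 / (1 − 1.02092^(−48)).
Denominator 1 − (1+r)^(−48) = 0.629774868.
P = 441.655 / 0.629774868 ≈ 701.29.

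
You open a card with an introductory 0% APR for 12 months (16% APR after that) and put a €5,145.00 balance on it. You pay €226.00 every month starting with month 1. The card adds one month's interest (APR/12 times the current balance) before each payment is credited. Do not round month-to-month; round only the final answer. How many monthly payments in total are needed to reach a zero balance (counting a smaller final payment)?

Promo months 1–12 at r₀ = 0%/12 = 0; months 13+ at r₁ = 16%/12 = 0.0133333.
After month 12 (no interest yet): B = €5,145.00 − 12·€226.00 = €2,433.00.
Then at r₁ with €226.00/mo: n₂ = −ln(1 − r₁·B/P)/ln(1+r₁) ≈ 11.70 → 12 more payments.

24 months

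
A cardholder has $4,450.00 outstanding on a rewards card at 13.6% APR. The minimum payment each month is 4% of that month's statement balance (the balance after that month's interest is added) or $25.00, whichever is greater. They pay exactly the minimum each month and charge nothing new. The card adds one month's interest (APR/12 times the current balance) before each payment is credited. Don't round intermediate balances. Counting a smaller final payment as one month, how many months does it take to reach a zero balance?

96 months

Monthly rate r = 13.6%/12 = 1.13333% = 0.0113333.
While 4% of the post-interest balance exceeds $25.00, each month B ← (B·(1+r))·(1 − 0.04), i.e. B shrinks by the factor (1+r)·0.96 = 0.97088.
This holds for months 1–67. Entering month 68 the balance is $614.40; 4% of the post-interest balance is now below $25.00, so the flat $25.00 minimum applies from here.
From month 68 a fixed $25.00 at rate r clears $614.40 in 29 more payments. Total: 67 + 29 = 96 months.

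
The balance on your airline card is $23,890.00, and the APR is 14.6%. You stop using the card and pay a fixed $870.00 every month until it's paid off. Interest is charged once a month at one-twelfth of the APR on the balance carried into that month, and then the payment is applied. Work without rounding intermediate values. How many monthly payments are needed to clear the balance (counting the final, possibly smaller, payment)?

Monthly rate r = 14.6%/12 = 1.21667% = 0.0121667.
Recurrence: B ← B·(1+r) − $870.00.
Month 1: interest $290.66; balance after payment $23,310.66.
Month 2: interest $283.61; balance after payment $22,724.27.
Closed form: n = −ln(1 − rB₀/P)/ln(1+r) = −ln(0.66591)/ln(1.01217) ≈ 33.623, so the balance reaches zero during payment 34.

34 months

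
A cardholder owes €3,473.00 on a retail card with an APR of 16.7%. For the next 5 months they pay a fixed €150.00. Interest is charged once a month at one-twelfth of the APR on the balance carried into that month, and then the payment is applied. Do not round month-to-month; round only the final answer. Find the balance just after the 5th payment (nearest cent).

€2,950.32

Monthly rate r = 16.7%/12 = 1.39167% = 0.0139167.
Each month: B ← B·(1+r) − €150.00.
Month 1: interest €48.33; balance after payment €3,371.33.
Month 2: interest €46.92; balance after payment €3,268.25.
Month 3: interest €45.48; balance after payment €3,163.73.
Month 4: interest €44.03; balance after payment €3,057.76.
Month 5: interest €42.55; balance after payment €2,950.32.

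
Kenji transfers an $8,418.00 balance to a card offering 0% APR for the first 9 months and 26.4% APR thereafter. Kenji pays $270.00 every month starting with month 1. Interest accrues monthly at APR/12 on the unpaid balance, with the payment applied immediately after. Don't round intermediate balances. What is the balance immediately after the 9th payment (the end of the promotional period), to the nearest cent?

$5,988.00

Promo months 1–9 at r₀ = 0%/12 = 0; months 10+ at r₁ = 26.4%/12 = 0.022.
After month 9 (no interest yet): B = $8,418.00 − 9·$270.00 = $5,988.00.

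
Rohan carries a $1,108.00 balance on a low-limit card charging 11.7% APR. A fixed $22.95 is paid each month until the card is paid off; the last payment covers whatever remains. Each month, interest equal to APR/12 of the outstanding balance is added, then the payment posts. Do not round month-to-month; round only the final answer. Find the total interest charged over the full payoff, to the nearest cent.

Monthly rate r = 11.7%/12 = 0.975% = 0.00975.
Payoff takes n = ⌈−ln(1 − rB₀/P)/ln(1+r)⌉ = ⌈65.573⌉ = 66 payments; the last is $13.17.
Total paid = 65·$22.95 + $13.17 = $1,504.92.
Total interest = total paid − principal = $1,504.92 − $1,108.00 = $396.92.

$396.92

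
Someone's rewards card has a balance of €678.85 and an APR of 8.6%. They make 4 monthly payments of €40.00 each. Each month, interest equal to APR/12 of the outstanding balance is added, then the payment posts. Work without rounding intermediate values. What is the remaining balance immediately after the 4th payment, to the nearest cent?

Monthly rate r = 8.6%/12 = 0.716667% = 0.00716667.
Each month: B ← B·(1+r) − €40.00.
Month 1: interest €4.87; balance after payment €643.72.
Month 2: interest €4.61; balance after payment €608.33.
Month 3: interest €4.36; balance after payment €572.69.
Month 4: interest €4.10; balance after payment €536.79.

€536.79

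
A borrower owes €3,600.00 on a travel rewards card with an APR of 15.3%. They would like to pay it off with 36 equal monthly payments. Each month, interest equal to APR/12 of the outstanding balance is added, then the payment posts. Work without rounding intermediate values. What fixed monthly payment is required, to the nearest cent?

Monthly rate r = 15.3%/12 = 1.275% = 0.01275.
Level-payment amortization: P = B₀·r / (1 − (1+r)^(−n)) = 3600.00·0.01275 / (1 − 1.01275^(−36)).
Denominator 1 − (1+r)^(−36) = 0.366248598.
P = 45.9 / 0.366248598 ≈ 125.32.

€125.32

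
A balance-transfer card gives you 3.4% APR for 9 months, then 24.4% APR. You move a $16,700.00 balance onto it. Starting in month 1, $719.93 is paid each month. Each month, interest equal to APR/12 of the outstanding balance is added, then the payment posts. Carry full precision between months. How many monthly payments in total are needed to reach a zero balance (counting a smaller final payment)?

Promo months 1–9 at r₀ = 3.4%/12 = 0.00283333; months 10+ at r₁ = 24.4%/12 = 0.0203333.
After month 9: iterate B ← B·(1+r₀) − $719.93 for 9 months → $10,577.42.
Then at r₁ with $719.93/mo: n₂ = −ln(1 − r₁·B/P)/ln(1+r₁) ≈ 17.63 → 18 more payments.

27 months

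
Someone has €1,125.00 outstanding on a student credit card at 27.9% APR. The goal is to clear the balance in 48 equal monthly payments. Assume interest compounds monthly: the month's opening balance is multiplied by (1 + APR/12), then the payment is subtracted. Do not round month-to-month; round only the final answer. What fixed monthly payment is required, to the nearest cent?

Monthly rate r = 27.9%/12 = 2.325% = 0.02325.
Level-payment amortization: P = B₀·r / (1 − (1+r)^(−n)) = 1125.00·0.02325 / (1 − 1.02325^(−48)).
Denominator 1 − (1+r)^(−48) = 0.668200413.
P = 26.1562 / 0.668200413 ≈ 39.14.

€39.14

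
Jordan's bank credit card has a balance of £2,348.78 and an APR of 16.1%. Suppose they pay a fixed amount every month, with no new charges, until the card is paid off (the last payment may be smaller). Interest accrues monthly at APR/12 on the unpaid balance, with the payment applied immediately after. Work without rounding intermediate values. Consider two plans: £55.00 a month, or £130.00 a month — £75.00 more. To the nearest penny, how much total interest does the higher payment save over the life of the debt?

Monthly rate r = 16.1%/12 = 1.34167% = 0.0134167.
At £55.00/mo: n = ⌈−ln(1 − rB₀/P)/ln(1+r)⌉ = 64 payments (last £46.46); total interest = total paid − £2,348.78 = £1,162.68.
At £130.00/mo: 21 payments (last £107.99); total interest £359.21.
Interest saved = £1,162.68 − £359.21 = £803.47.

£803.47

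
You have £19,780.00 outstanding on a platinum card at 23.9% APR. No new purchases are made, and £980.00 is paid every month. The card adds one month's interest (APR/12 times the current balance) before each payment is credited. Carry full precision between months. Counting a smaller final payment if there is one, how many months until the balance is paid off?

Monthly rate r = 23.9%/12 = 1.99167% = 0.0199167.
Recurrence: B ← B·(1+r) − £980.00.
Month 1: interest £393.95; balance after payment £19,193.95.
Month 2: interest £382.28; balance after payment £18,596.23.
Closed form: n = −ln(1 − rB₀/P)/ln(1+r) = −ln(0.59801)/ln(1.01992) ≈ 26.071, so the balance reaches zero during payment 27.

27 months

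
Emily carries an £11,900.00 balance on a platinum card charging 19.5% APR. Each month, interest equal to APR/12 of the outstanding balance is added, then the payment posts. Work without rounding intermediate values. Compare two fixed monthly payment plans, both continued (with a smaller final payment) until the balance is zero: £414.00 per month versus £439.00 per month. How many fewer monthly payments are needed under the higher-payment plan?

3 fewer payments

Monthly rate r = 19.5%/12 = 1.625% = 0.01625.
At £414.00/mo: n = ⌈−ln(1 − rB₀/P)/ln(1+r)⌉ = 40 payments (last £19.30); total interest = total paid − £11,900.00 = £4,265.30.
At £439.00/mo: 37 payments (last £10.86); total interest £3,914.86.
Payments saved = 40 − 37 = 3.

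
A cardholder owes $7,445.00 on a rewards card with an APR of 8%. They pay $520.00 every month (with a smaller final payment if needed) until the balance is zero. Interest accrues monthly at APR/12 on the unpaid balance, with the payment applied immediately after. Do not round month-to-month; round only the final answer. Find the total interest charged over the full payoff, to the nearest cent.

Monthly rate r = 8%/12 = 0.666667% = 0.00666667.
Payoff takes n = ⌈−ln(1 − rB₀/P)/ln(1+r)⌉ = ⌈15.098⌉ = 16 payments; the last is $50.88.
Total paid = 15·$520.00 + $50.88 = $7,850.88.
Total interest = total paid − principal = $7,850.88 − $7,445.00 = $405.88.

$405.88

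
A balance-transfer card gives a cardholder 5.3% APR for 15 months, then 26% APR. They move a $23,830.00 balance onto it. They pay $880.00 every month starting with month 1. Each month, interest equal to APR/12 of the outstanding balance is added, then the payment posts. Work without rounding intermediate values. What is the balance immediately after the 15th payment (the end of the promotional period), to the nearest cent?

Promo months 1–15 at r₀ = 5.3%/12 = 0.00441667; months 16+ at r₁ = 26%/12 = 0.0216667.
After month 15: iterate B ← B·(1+r₀) − $880.00 for 15 months → $11,842.48.

$11,842.48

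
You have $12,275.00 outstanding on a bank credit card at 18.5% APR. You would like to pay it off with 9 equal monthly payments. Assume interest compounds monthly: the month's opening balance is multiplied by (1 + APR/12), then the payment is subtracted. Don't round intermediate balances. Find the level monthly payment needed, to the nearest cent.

Monthly rate r = 18.5%/12 = 1.54167% = 0.0154167.
Level-payment amortization: P = B₀·r / (1 − (1+r)^(−n)) = 12275.00·0.0154167 / (1 − 1.01542^(−9)).
Denominator 1 − (1+r)^(−9) = 0.12863239.
P = 189.24 / 0.12863239 ≈ 1471.17.

$1,471.17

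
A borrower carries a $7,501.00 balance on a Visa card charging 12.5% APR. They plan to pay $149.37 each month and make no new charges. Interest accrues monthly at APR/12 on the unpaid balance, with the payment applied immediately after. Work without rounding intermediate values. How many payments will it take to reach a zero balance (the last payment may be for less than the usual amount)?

72 months

Monthly rate r = 12.5%/12 = 1.04167% = 0.0104167.
Recurrence: B ← B·(1+r) − $149.37.
Month 1: interest $78.14; balance after payment $7,429.77.
Month 2: interest $77.39; balance after payment $7,357.79.
Closed form: n = −ln(1 − rB₀/P)/ln(1+r) = −ln(0.4769)/ln(1.01042) ≈ 71.453, so the balance reaches zero during payment 72.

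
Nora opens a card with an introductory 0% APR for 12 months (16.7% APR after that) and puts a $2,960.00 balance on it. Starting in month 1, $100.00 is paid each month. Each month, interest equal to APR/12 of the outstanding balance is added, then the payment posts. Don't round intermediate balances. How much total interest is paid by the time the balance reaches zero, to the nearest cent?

Promo months 1–12 at r₀ = 0%/12 = 0; months 13+ at r₁ = 16.7%/12 = 0.0139167.
After month 12 (no interest yet): B = $2,960.00 − 12·$100.00 = $1,760.00.
Then at r₁ with $100.00/mo: n₂ = −ln(1 − r₁·B/P)/ln(1+r₁) ≈ 20.33 → 21 more payments.
Total paid = 32·$100.00 + $32.96 = $3,232.96; interest = $3,232.96 − $2,960.00 = $272.96.

$272.96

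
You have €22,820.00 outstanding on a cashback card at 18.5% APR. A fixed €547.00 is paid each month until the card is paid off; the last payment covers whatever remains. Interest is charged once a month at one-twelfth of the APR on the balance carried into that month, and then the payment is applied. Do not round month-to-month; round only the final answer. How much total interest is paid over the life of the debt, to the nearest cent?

€14,024.15

Monthly rate r = 18.5%/12 = 1.54167% = 0.0154167.
Payoff takes n = ⌈−ln(1 − rB₀/P)/ln(1+r)⌉ = ⌈67.355⌉ = 68 payments; the last is €195.15.
Total paid = 67·€547.00 + €195.15 = €36,844.15.
Total interest = total paid − principal = €36,844.15 − €22,820.00 = €14,024.15.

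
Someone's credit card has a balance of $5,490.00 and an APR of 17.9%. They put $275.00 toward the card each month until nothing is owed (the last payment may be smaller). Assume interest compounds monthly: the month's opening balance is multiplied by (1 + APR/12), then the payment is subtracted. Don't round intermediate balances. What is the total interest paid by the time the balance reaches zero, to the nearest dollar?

Monthly rate r = 17.9%/12 = 1.49167% = 0.0149167.
Payoff takes n = ⌈−ln(1 − rB₀/P)/ln(1+r)⌉ = ⌈23.876⌉ = 24 payments; the last is $241.19.
Total paid = 23·$275.00 + $241.19 = $6,566.19.
Total interest = total paid − principal = $6,566.19 − $5,490.00 = $1,076.19.

$1,076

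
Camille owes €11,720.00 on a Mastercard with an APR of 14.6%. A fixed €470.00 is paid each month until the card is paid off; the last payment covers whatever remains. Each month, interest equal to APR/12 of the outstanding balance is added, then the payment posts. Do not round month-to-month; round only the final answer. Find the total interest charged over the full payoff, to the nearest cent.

€2,331.00

Monthly rate r = 14.6%/12 = 1.21667% = 0.0121667.
Payoff takes n = ⌈−ln(1 − rB₀/P)/ln(1+r)⌉ = ⌈29.895⌉ = 30 payments; the last is €421.00.
Total paid = 29·€470.00 + €421.00 = €14,051.00.
Total interest = total paid − principal = €14,051.00 − €11,720.00 = €2,331.00.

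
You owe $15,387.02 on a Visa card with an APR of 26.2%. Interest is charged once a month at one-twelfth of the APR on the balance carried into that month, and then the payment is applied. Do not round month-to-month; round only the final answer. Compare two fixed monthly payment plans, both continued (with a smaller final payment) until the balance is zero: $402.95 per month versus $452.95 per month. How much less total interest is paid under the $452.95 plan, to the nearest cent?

$5,084.01

Monthly rate r = 26.2%/12 = 2.18333% = 0.0218333.
At $402.95/mo: n = ⌈−ln(1 − rB₀/P)/ln(1+r)⌉ = 84 payments (last $27.36); total interest = total paid − $15,387.02 = $18,085.19.
At $452.95/mo: 63 payments (last $305.30); total interest $13,001.18.
Interest saved = $18,085.19 − $13,001.18 = $5,084.01.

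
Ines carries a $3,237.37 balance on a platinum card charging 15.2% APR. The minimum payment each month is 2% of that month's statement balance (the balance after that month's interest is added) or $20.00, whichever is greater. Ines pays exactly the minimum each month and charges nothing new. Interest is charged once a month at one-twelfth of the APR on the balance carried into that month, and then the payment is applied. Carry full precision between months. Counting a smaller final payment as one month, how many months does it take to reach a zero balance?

Monthly rate r = 15.2%/12 = 1.26667% = 0.0126667.
While 2% of the post-interest balance exceeds $20.00, each month B ← (B·(1+r))·(1 − 0.02), i.e. B shrinks by the factor (1+r)·0.98 = 0.99241.
This holds for months 1–156. Entering month 157 the balance is $986.82; 2% of the post-interest balance is now below $20.00, so the flat $20.00 minimum applies from here.
From month 157 a fixed $20.00 at rate r clears $986.82 in 78 more payments. Total: 156 + 78 = 234 months.

234 months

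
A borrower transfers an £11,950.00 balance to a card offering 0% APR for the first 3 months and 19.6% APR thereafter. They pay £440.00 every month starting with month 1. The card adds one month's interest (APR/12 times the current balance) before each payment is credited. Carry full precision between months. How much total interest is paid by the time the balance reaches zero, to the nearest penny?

Promo months 1–3 at r₀ = 0%/12 = 0; months 4+ at r₁ = 19.6%/12 = 0.0163333.
After month 3 (no interest yet): B = £11,950.00 − 3·£440.00 = £10,630.00.
Then at r₁ with £440.00/mo: n₂ = −ln(1 − r₁·B/P)/ln(1+r₁) ≈ 30.98 → 31 more payments.
Total paid = 33·£440.00 + £429.78 = £14,949.78; interest = £14,949.78 − £11,950.00 = £2,999.78.

£2,999.78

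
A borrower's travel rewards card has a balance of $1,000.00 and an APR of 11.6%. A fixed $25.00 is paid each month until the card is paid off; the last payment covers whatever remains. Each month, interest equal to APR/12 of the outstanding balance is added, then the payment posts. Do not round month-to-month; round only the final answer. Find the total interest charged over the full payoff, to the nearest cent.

Monthly rate r = 11.6%/12 = 0.966667% = 0.00966667.
Payoff takes n = ⌈−ln(1 − rB₀/P)/ln(1+r)⌉ = ⌈50.814⌉ = 51 payments; the last is $20.38.
Total paid = 50·$25.00 + $20.38 = $1,270.38.
Total interest = total paid − principal = $1,270.38 − $1,000.00 = $270.38.

$270.38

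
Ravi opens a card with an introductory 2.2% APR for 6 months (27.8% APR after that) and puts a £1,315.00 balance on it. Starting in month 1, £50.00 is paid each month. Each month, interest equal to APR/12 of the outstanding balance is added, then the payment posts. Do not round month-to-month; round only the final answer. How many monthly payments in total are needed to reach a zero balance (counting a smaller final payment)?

35 payments

Promo months 1–6 at r₀ = 2.2%/12 = 0.00183333; months 7+ at r₁ = 27.8%/12 = 0.0231667.
After month 6: iterate B ← B·(1+r₀) − £50.00 for 6 months → £1,028.15.
Then at r₁ with £50.00/mo: n₂ = −ln(1 − r₁·B/P)/ln(1+r₁) ≈ 28.25 → 29 more payments.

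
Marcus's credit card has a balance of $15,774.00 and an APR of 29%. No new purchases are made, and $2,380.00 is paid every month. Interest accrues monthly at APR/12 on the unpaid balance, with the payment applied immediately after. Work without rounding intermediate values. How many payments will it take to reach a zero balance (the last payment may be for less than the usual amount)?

8 payments

Monthly rate r = 29%/12 = 2.41667% = 0.0241667.
Recurrence: B ← B·(1+r) − $2,380.00.
Month 1: interest $381.20; balance after payment $13,775.20.
Month 2: interest $332.90; balance after payment $11,728.11.
Closed form: n = −ln(1 − rB₀/P)/ln(1+r) = −ln(0.83983)/ln(1.02417) ≈ 7.310, so the balance reaches zero during payment 8.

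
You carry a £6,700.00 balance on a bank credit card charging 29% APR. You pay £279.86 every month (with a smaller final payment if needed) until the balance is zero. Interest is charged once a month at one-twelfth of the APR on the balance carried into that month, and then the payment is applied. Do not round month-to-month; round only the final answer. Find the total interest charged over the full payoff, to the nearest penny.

Monthly rate r = 29%/12 = 2.41667% = 0.0241667.
Payoff takes n = ⌈−ln(1 − rB₀/P)/ln(1+r)⌉ = ⌈36.186⌉ = 37 payments; the last is £52.44.
Total paid = 36·£279.86 + £52.44 = £10,127.40.
Total interest = total paid − principal = £10,127.40 − £6,700.00 = £3,427.40.

£3,427.40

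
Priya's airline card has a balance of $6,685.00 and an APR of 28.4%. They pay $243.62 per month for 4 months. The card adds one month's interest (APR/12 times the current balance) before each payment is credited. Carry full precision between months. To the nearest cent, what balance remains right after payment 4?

$6,331.05

Monthly rate r = 28.4%/12 = 2.36667% = 0.0236667.
Each month: B ← B·(1+r) − $243.62.
Month 1: interest $158.21; balance after payment $6,599.59.
Month 2: interest $156.19; balance after payment $6,512.16.
Month 3: interest $154.12; balance after payment $6,422.66.
Month 4: interest $152.00; balance after payment $6,331.05.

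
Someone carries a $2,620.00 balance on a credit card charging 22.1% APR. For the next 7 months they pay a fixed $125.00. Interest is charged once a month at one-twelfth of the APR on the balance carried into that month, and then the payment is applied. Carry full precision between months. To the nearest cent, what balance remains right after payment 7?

$2,052.15

Monthly rate r = 22.1%/12 = 1.84167% = 0.0184167.
Each month: B ← B·(1+r) − $125.00.
Month 1: interest $48.25; balance after payment $2,543.25.
Month 2: interest $46.84; balance after payment $2,465.09.
Month 3: interest $45.40; balance after payment $2,385.49.
Month 4: interest $43.93; balance after payment $2,304.42.
Month 5: interest $42.44; balance after payment $2,221.86.
Month 6: interest $40.92; balance after payment $2,137.78.
Month 7: interest $39.37; balance after payment $2,052.15.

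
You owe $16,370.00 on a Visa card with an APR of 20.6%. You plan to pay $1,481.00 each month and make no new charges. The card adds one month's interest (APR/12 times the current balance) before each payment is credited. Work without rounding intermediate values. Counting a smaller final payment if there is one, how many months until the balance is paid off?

13 months

Monthly rate r = 20.6%/12 = 1.71667% = 0.0171667.
Recurrence: B ← B·(1+r) − $1,481.00.
Month 1: interest $281.02; balance after payment $15,170.02.
Month 2: interest $260.42; balance after payment $13,949.44.
Closed form: n = −ln(1 − rB₀/P)/ln(1+r) = −ln(0.81025)/ln(1.01717) ≈ 12.362, so the balance reaches zero during payment 13.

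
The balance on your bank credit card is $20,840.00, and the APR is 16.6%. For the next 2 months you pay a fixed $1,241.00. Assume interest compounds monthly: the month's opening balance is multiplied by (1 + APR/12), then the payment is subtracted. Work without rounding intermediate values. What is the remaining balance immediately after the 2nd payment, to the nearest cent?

Monthly rate r = 16.6%/12 = 1.38333% = 0.0138333.
Each month: B ← B·(1+r) − $1,241.00.
Month 1: interest $288.29; balance after payment $19,887.29.
Month 2: interest $275.11; balance after payment $18,921.39.

$18,921.39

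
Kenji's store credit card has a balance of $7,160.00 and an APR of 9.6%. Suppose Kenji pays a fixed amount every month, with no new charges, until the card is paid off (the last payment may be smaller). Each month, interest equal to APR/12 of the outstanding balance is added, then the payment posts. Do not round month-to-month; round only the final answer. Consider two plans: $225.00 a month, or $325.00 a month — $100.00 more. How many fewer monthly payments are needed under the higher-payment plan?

12 fewer payments

Monthly rate r = 9.6%/12 = 0.8% = 0.008.
At $225.00/mo: n = ⌈−ln(1 − rB₀/P)/ln(1+r)⌉ = 37 payments (last $196.36); total interest = total paid − $7,160.00 = $1,136.36.
At $325.00/mo: 25 payments (last $108.27); total interest $748.27.
Payments saved = 37 − 25 = 12.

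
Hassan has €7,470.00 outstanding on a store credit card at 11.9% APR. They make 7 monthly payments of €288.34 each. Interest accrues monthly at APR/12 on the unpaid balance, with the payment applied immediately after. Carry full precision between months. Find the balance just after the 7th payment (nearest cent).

Monthly rate r = 11.9%/12 = 0.991667% = 0.00991667.
Each month: B ← B·(1+r) − €288.34.
Month 1: interest €74.08; balance after payment €7,255.74.
Month 2: interest €71.95; balance after payment €7,039.35.
Month 3: interest €69.81; balance after payment €6,820.82.
Month 4: interest €67.64; balance after payment €6,600.12.
Month 5: interest €65.45; balance after payment €6,377.23.
Month 6: interest €63.24; balance after payment €6,152.13.
Month 7: interest €61.01; balance after payment €5,924.80.

€5,924.80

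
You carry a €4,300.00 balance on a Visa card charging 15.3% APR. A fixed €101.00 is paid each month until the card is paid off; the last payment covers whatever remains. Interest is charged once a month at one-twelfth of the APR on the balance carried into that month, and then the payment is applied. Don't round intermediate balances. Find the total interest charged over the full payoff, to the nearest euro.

€1,940

Monthly rate r = 15.3%/12 = 1.275% = 0.01275.
Payoff takes n = ⌈−ln(1 − rB₀/P)/ln(1+r)⌉ = ⌈61.777⌉ = 62 payments; the last is €78.62.
Total paid = 61·€101.00 + €78.62 = €6,239.62.
Total interest = total paid − principal = €6,239.62 − €4,300.00 = €1,939.62.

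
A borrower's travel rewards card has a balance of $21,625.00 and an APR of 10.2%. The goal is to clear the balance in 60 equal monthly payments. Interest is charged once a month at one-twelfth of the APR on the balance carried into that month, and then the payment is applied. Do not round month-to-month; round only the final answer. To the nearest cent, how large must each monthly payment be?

$461.60

Monthly rate r = 10.2%/12 = 0.85% = 0.0085.
Level-payment amortization: P = B₀·r / (1 − (1+r)^(−n)) = 21625.00·0.0085 / (1 − 1.0085^(−60)).
Denominator 1 − (1+r)^(−60) = 0.39820878.
P = 183.812 / 0.39820878 ≈ 461.60.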